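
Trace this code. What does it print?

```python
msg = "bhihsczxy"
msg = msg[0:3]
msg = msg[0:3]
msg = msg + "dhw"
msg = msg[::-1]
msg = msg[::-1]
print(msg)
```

bhidhw

slice [0:3] → 'bhi'
slice [0:3] → 'bhi'
+ 'dhw' → 'bhidhw'
reverse → 'whdihb'
reverse → 'bhidhw'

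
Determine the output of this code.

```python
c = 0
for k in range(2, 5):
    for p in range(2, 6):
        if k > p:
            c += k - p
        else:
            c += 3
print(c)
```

k=2,p=2: not 2>2, c = 0+3 = 3
k=2,p=3: not 2>3, c = 3+3 = 6
k=2,p=4: not 2>4, c = 6+3 = 9
k=2,p=5: not 2>5, c = 9+3 = 12
k=3,p=2: 3>2, c = 12+1 = 13
k=3,p=3: not 3>3, c = 13+3 = 16
k=3,p=4: not 3>4, c = 16+3 = 19
k=3,p=5: not 3>5, c = 19+3 = 22
k=4,p=2: 4>2, c = 22+2 = 24
k=4,p=3: 4>3, c = 24+1 = 25
k=4,p=4: not 4>4, c = 25+3 = 28
k=4,p=5: not 4>5, c = 28+3 = 31

31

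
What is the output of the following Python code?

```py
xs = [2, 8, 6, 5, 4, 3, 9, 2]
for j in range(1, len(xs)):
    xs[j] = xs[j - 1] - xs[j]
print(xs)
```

[2, -6, -12, -17, -21, -24, -33, -35]

j=1: xs[1] = 2-8 = -6 → [2, -6, 6, 5, 4, 3, 9, 2]
j=2: xs[2] = (-6)-6 = -12 → [2, -6, -12, 5, 4, 3, 9, 2]
j=3: xs[3] = (-12)-5 = -17 → [2, -6, -12, -17, 4, 3, 9, 2]
j=4: xs[4] = (-17)-4 = -21 → [2, -6, -12, -17, -21, 3, 9, 2]
j=5: xs[5] = (-21)-3 = -24 → [2, -6, -12, -17, -21, -24, 9, 2]
j=6: xs[6] = (-24)-9 = -33 → [2, -6, -12, -17, -21, -24, -33, 2]
j=7: xs[7] = (-33)-2 = -35 → [2, -6, -12, -17, -21, -24, -33, -35]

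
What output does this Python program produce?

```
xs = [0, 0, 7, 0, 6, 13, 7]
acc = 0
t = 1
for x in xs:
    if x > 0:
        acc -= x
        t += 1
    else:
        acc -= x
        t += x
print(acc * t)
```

-165

x=0: not >0, acc = 0-0 = 0; t=1
x=0: not >0, acc = 0-0 = 0; t=1
x=7: >0, acc = 0-7 = -7; t=2
x=0: not >0, acc = (-7)-0 = -7; t=2
x=6: >0, acc = (-7)-6 = -13; t=3
x=13: >0, acc = (-13)-13 = -26; t=4
x=7: >0, acc = (-26)-7 = -33; t=5
acc*t = (-33)*5 = -165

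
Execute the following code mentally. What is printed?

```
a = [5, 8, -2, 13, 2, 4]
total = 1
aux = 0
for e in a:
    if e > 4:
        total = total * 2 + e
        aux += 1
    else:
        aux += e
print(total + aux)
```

e=5: >4, total = 1*2+5 = 7; aux=1
e=8: >4, total = 7*2+8 = 22; aux=2
e=-2: not >4; aux=0
e=13: >4, total = 22*2+13 = 57; aux=1
e=2: not >4; aux=3
e=4: not >4; aux=7
total+aux = 57+7 = 64

64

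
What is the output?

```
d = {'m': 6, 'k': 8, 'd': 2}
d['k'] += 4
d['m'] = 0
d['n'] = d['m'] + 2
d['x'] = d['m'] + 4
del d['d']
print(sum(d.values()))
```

d['k'] = 8+4 = 12 → {'m': 6, 'k': 12, 'd': 2}
d['m'] = 0 → {'m': 0, 'k': 12, 'd': 2}
d['n'] = d['m']+2 = 2 → {'m': 0, 'k': 12, 'd': 2, 'n': 2}
d['x'] = d['m']+4 = 4 → {'m': 0, 'k': 12, 'd': 2, 'n': 2, 'x': 4}
del 'd' → {'m': 0, 'k': 12, 'n': 2, 'x': 4}
sum of values = 18

18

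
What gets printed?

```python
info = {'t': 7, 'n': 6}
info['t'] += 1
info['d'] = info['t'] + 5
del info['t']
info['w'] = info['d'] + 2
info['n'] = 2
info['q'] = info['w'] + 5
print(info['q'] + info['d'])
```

33

info['t'] = 7+1 = 8 → {'t': 8, 'n': 6}
info['d'] = info['t']+5 = 13 → {'t': 8, 'n': 6, 'd': 13}
del 't' → {'n': 6, 'd': 13}
info['w'] = info['d']+2 = 15 → {'n': 6, 'd': 13, 'w': 15}
info['n'] = 2 → {'n': 2, 'd': 13, 'w': 15}
info['q'] = info['w']+5 = 20 → {'n': 2, 'd': 13, 'w': 15, 'q': 20}
info['q']+info['d'] = 20+13 = 33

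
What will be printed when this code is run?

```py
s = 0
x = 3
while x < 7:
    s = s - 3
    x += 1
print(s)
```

-12

x=3: s = 0-3 = -3
x=4: s = (-3)-3 = -6
x=5: s = (-6)-3 = -9
x=6: s = (-9)-3 = -12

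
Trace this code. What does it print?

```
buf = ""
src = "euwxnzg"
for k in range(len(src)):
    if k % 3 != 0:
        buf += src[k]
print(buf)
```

uwnz

k=0: skip
k=1: add 'u' → 'u'
k=2: add 'w' → 'uw'
k=3: skip
k=4: add 'n' → 'uwn'
k=5: add 'z' → 'uwnz'
k=6: skip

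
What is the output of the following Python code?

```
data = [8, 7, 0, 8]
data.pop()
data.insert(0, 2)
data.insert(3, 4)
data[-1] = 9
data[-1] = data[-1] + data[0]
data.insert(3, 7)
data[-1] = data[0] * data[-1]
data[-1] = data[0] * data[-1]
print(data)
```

pop() removes 8 → [8, 7, 0]
insert 2 at 0 → [2, 8, 7, 0]
insert 4 at 3 → [2, 8, 7, 4, 0]
data[-1] = 9 → [2, 8, 7, 4, 9]
data[-1] = data[-1]+data[0] = 9+2 = 11 → [2, 8, 7, 4, 11]
insert 7 at 3 → [2, 8, 7, 7, 4, 11]
data[-1] = data[0]*data[-1] = 2*11 = 22 → [2, 8, 7, 7, 4, 22]
data[-1] = data[0]*data[-1] = 2*22 = 44 → [2, 8, 7, 7, 4, 44]

[2, 8, 7, 7, 4, 44]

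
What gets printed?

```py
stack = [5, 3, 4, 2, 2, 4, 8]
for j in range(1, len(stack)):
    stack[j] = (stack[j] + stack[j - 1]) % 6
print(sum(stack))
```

19

j=1: stack[1] = (3+5)%6 = 2 → [5, 2, 4, 2, 2, 4, 8]
j=2: stack[2] = (4+2)%6 = 0 → [5, 2, 0, 2, 2, 4, 8]
j=3: stack[3] = (2+0)%6 = 2 → [5, 2, 0, 2, 2, 4, 8]
j=4: stack[4] = (2+2)%6 = 4 → [5, 2, 0, 2, 4, 4, 8]
j=5: stack[5] = (4+4)%6 = 2 → [5, 2, 0, 2, 4, 2, 8]
j=6: stack[6] = (8+2)%6 = 4 → [5, 2, 0, 2, 4, 2, 4]
sum = 19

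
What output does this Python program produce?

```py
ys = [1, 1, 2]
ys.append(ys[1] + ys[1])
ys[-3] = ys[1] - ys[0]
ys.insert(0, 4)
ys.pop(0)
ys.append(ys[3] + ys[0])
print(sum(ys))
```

8

append ys[1]+ys[1] = 1+1 = 2 → [1, 1, 2, 2]
ys[-3] = ys[1]-ys[0] = 1-1 = 0 → [1, 0, 2, 2]
insert 4 at 0 → [4, 1, 0, 2, 2]
pop(0) removes 4 → [1, 0, 2, 2]
append ys[3]+ys[0] = 2+1 = 3 → [1, 0, 2, 2, 3]
sum = 8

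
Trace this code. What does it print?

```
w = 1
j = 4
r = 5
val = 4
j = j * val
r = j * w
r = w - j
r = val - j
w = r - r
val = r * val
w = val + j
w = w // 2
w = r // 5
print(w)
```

-3

j = 4*4 = 16
r = 16*1 = 16
r = 1-16 = -15
r = 4-16 = -12
w = (-12)-(-12) = 0
val = (-12)*4 = -48
w = (-48)+16 = -32
w = (-32)//2 = -16
w = (-12)//5 = -3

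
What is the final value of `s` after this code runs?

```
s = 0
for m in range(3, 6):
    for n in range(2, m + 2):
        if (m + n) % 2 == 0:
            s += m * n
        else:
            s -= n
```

47

m=3,n=2: odd sum, s = 0-2 = -2
m=3,n=3: even sum, s = (-2)+9 = 7
m=3,n=4: odd sum, s = 7-4 = 3
m=4,n=2: even sum, s = 3+8 = 11
m=4,n=3: odd sum, s = 11-3 = 8
m=4,n=4: even sum, s = 8+16 = 24
m=4,n=5: odd sum, s = 24-5 = 19
m=5,n=2: odd sum, s = 19-2 = 17
m=5,n=3: even sum, s = 17+15 = 32
m=5,n=4: odd sum, s = 32-4 = 28
m=5,n=5: even sum, s = 28+25 = 53
m=5,n=6: odd sum, s = 53-6 = 47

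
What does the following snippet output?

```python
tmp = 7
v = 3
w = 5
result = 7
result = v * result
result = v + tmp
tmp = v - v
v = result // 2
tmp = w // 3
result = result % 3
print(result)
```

1

result = 3*7 = 21
result = 3+7 = 10
tmp = 3-3 = 0
v = 10//2 = 5
tmp = 5//3 = 1
result = 10%3 = 1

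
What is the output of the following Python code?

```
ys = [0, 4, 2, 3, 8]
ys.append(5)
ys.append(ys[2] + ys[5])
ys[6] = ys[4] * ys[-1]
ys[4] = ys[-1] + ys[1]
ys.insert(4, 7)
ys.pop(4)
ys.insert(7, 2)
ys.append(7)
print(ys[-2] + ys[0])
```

2

append 5 → [0, 4, 2, 3, 8, 5]
append ys[2]+ys[5] = 2+5 = 7 → [0, 4, 2, 3, 8, 5, 7]
ys[6] = ys[4]*ys[-1] = 8*7 = 56 → [0, 4, 2, 3, 8, 5, 56]
ys[4] = ys[-1]+ys[1] = 56+4 = 60 → [0, 4, 2, 3, 60, 5, 56]
insert 7 at 4 → [0, 4, 2, 3, 7, 60, 5, 56]
pop(4) removes 7 → [0, 4, 2, 3, 60, 5, 56]
insert 2 at 7 → [0, 4, 2, 3, 60, 5, 56, 2]
append 7 → [0, 4, 2, 3, 60, 5, 56, 2, 7]
ys[-2]+ys[0] = 2+0 = 2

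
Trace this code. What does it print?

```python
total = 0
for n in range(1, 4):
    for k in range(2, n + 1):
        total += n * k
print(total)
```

19

n=2,k=2: total = 0+4 = 4
n=3,k=2: total = 4+6 = 10
n=3,k=3: total = 10+9 = 19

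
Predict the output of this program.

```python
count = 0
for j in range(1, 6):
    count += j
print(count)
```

j=1: count = 0+1 = 1
j=2: count = 1+2 = 3
j=3: count = 3+3 = 6
j=4: count = 6+4 = 10
j=5: count = 10+5 = 15

15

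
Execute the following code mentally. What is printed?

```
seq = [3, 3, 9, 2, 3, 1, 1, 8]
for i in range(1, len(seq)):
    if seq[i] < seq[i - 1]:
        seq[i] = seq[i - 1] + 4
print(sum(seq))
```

120

i=1: 3>=3, unchanged → [3, 3, 9, 2, 3, 1, 1, 8]
i=2: 9>=3, unchanged → [3, 3, 9, 2, 3, 1, 1, 8]
i=3: 2<9, seq[3] = 9+4 = 13 → [3, 3, 9, 13, 3, 1, 1, 8]
i=4: 3<13, seq[4] = 13+4 = 17 → [3, 3, 9, 13, 17, 1, 1, 8]
i=5: 1<17, seq[5] = 17+4 = 21 → [3, 3, 9, 13, 17, 21, 1, 8]
i=6: 1<21, seq[6] = 21+4 = 25 → [3, 3, 9, 13, 17, 21, 25, 8]
i=7: 8<25, seq[7] = 25+4 = 29 → [3, 3, 9, 13, 17, 21, 25, 29]
sum = 120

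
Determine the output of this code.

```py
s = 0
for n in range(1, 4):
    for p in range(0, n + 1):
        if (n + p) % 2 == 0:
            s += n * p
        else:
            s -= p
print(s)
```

14

n=1,p=0: odd sum, s = 0-0 = 0
n=1,p=1: even sum, s = 0+1 = 1
n=2,p=0: even sum, s = 1+0 = 1
n=2,p=1: odd sum, s = 1-1 = 0
n=2,p=2: even sum, s = 0+4 = 4
n=3,p=0: odd sum, s = 4-0 = 4
n=3,p=1: even sum, s = 4+3 = 7
n=3,p=2: odd sum, s = 7-2 = 5
n=3,p=3: even sum, s = 5+9 = 14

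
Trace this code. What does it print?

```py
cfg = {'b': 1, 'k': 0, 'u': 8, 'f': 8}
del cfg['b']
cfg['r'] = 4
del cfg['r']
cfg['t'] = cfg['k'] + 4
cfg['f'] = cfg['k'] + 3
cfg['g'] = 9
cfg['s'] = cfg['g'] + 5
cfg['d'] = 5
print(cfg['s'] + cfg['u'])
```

22

del 'b' → {'k': 0, 'u': 8, 'f': 8}
cfg['r'] = 4 → {'k': 0, 'u': 8, 'f': 8, 'r': 4}
del 'r' → {'k': 0, 'u': 8, 'f': 8}
cfg['t'] = cfg['k']+4 = 4 → {'k': 0, 'u': 8, 'f': 8, 't': 4}
cfg['f'] = cfg['k']+3 = 3 → {'k': 0, 'u': 8, 'f': 3, 't': 4}
cfg['g'] = 9 → {'k': 0, 'u': 8, 'f': 3, 't': 4, 'g': 9}
cfg['s'] = cfg['g']+5 = 14 → {'k': 0, 'u': 8, 'f': 3, 't': 4, 'g': 9, 's': 14}
cfg['d'] = 5 → {'k': 0, 'u': 8, 'f': 3, 't': 4, 'g': 9, 's': 14, 'd': 5}
cfg['s']+cfg['u'] = 14+8 = 22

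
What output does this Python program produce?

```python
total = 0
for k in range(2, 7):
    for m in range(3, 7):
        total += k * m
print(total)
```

360

k=2,m=3: total = 0+6 = 6
k=2,m=4: total = 6+8 = 14
k=2,m=5: total = 14+10 = 24
k=2,m=6: total = 24+12 = 36
k=3,m=3: total = 36+9 = 45
k=3,m=4: total = 45+12 = 57
k=3,m=5: total = 57+15 = 72
k=3,m=6: total = 72+18 = 90
k=4,m=3: total = 90+12 = 102
k=4,m=4: total = 102+16 = 118
k=4,m=5: total = 118+20 = 138
k=4,m=6: total = 138+24 = 162
k=5,m=3: total = 162+15 = 177
k=5,m=4: total = 177+20 = 197
k=5,m=5: total = 197+25 = 222
k=5,m=6: total = 222+30 = 252
k=6,m=3: total = 252+18 = 270
k=6,m=4: total = 270+24 = 294
k=6,m=5: total = 294+30 = 324
k=6,m=6: total = 324+36 = 360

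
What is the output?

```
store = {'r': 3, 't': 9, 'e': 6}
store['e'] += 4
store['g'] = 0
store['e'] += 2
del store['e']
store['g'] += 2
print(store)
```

store['e'] = 6+4 = 10 → {'r': 3, 't': 9, 'e': 10}
store['g'] = 0 → {'r': 3, 't': 9, 'e': 10, 'g': 0}
store['e'] = 10+2 = 12 → {'r': 3, 't': 9, 'e': 12, 'g': 0}
del 'e' → {'r': 3, 't': 9, 'g': 0}
store['g'] = 0+2 = 2 → {'r': 3, 't': 9, 'g': 2}

{'r': 3, 't': 9, 'g': 2}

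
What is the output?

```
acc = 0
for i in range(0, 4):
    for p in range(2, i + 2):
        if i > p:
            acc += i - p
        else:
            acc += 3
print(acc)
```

i=1,p=2: not 1>2, acc = 0+3 = 3
i=2,p=2: not 2>2, acc = 3+3 = 6
i=2,p=3: not 2>3, acc = 6+3 = 9
i=3,p=2: 3>2, acc = 9+1 = 10
i=3,p=3: not 3>3, acc = 10+3 = 13
i=3,p=4: not 3>4, acc = 13+3 = 16

16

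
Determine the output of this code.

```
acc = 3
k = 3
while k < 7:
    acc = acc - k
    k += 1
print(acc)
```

-15

k=3: acc = 3-3 = 0
k=4: acc = 0-4 = -4
k=5: acc = (-4)-5 = -9
k=6: acc = (-9)-6 = -15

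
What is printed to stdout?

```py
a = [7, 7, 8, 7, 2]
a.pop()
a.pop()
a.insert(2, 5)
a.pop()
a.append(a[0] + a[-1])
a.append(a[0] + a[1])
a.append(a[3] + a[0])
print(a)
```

[7, 7, 5, 12, 14, 19]

pop() removes 2 → [7, 7, 8, 7]
pop() removes 7 → [7, 7, 8]
insert 5 at 2 → [7, 7, 5, 8]
pop() removes 8 → [7, 7, 5]
append a[0]+a[-1] = 7+5 = 12 → [7, 7, 5, 12]
append a[0]+a[1] = 7+7 = 14 → [7, 7, 5, 12, 14]
append a[3]+a[0] = 12+7 = 19 → [7, 7, 5, 12, 14, 19]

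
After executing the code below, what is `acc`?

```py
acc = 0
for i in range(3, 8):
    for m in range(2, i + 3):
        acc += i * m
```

i=3,m=2: acc = 0+6 = 6
i=3,m=3: acc = 6+9 = 15
i=3,m=4: acc = 15+12 = 27
i=3,m=5: acc = 27+15 = 42
i=4,m=2: acc = 42+8 = 50
i=4,m=3: acc = 50+12 = 62
i=4,m=4: acc = 62+16 = 78
i=4,m=5: acc = 78+20 = 98
i=4,m=6: acc = 98+24 = 122
i=5,m=2: acc = 122+10 = 132
i=5,m=3: acc = 132+15 = 147
i=5,m=4: acc = 147+20 = 167
i=5,m=5: acc = 167+25 = 192
i=5,m=6: acc = 192+30 = 222
i=5,m=7: acc = 222+35 = 257
i=6,m=2: acc = 257+12 = 269
i=6,m=3: acc = 269+18 = 287
i=6,m=4: acc = 287+24 = 311
i=6,m=5: acc = 311+30 = 341
i=6,m=6: acc = 341+36 = 377
i=6,m=7: acc = 377+42 = 419
i=6,m=8: acc = 419+48 = 467
i=7,m=2: acc = 467+14 = 481
i=7,m=3: acc = 481+21 = 502
i=7,m=4: acc = 502+28 = 530
i=7,m=5: acc = 530+35 = 565
i=7,m=6: acc = 565+42 = 607
i=7,m=7: acc = 607+49 = 656
i=7,m=8: acc = 656+56 = 712
i=7,m=9: acc = 712+63 = 775

775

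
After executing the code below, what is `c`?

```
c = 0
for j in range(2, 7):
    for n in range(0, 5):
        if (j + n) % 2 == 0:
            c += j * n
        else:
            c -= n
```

80

j=2,n=0: even sum, c = 0+0 = 0
j=2,n=1: odd sum, c = 0-1 = -1
j=2,n=2: even sum, c = (-1)+4 = 3
j=2,n=3: odd sum, c = 3-3 = 0
j=2,n=4: even sum, c = 0+8 = 8
j=3,n=0: odd sum, c = 8-0 = 8
j=3,n=1: even sum, c = 8+3 = 11
j=3,n=2: odd sum, c = 11-2 = 9
j=3,n=3: even sum, c = 9+9 = 18
j=3,n=4: odd sum, c = 18-4 = 14
j=4,n=0: even sum, c = 14+0 = 14
j=4,n=1: odd sum, c = 14-1 = 13
j=4,n=2: even sum, c = 13+8 = 21
j=4,n=3: odd sum, c = 21-3 = 18
j=4,n=4: even sum, c = 18+16 = 34
j=5,n=0: odd sum, c = 34-0 = 34
j=5,n=1: even sum, c = 34+5 = 39
j=5,n=2: odd sum, c = 39-2 = 37
j=5,n=3: even sum, c = 37+15 = 52
j=5,n=4: odd sum, c = 52-4 = 48
j=6,n=0: even sum, c = 48+0 = 48
j=6,n=1: odd sum, c = 48-1 = 47
j=6,n=2: even sum, c = 47+12 = 59
j=6,n=3: odd sum, c = 59-3 = 56
j=6,n=4: even sum, c = 56+24 = 80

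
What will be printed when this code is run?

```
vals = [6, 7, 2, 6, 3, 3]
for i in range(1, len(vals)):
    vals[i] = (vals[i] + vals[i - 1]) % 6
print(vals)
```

[6, 1, 3, 3, 0, 3]

i=1: vals[1] = (7+6)%6 = 1 → [6, 1, 2, 6, 3, 3]
i=2: vals[2] = (2+1)%6 = 3 → [6, 1, 3, 6, 3, 3]
i=3: vals[3] = (6+3)%6 = 3 → [6, 1, 3, 3, 3, 3]
i=4: vals[4] = (3+3)%6 = 0 → [6, 1, 3, 3, 0, 3]
i=5: vals[5] = (3+0)%6 = 3 → [6, 1, 3, 3, 0, 3]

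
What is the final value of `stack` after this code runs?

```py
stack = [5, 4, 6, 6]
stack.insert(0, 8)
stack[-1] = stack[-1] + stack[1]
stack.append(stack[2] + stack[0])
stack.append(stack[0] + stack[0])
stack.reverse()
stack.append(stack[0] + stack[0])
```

[16, 12, 11, 6, 4, 5, 8, 32]

insert 8 at 0 → [8, 5, 4, 6, 6]
stack[-1] = stack[-1]+stack[1] = 6+5 = 11 → [8, 5, 4, 6, 11]
append stack[2]+stack[0] = 4+8 = 12 → [8, 5, 4, 6, 11, 12]
append stack[0]+stack[0] = 8+8 = 16 → [8, 5, 4, 6, 11, 12, 16]
reverse → [16, 12, 11, 6, 4, 5, 8]
append stack[0]+stack[0] = 16+16 = 32 → [16, 12, 11, 6, 4, 5, 8, 32]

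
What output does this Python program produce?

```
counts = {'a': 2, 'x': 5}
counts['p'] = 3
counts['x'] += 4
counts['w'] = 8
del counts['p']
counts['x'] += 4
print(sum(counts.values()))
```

23

counts['p'] = 3 → {'a': 2, 'x': 5, 'p': 3}
counts['x'] = 5+4 = 9 → {'a': 2, 'x': 9, 'p': 3}
counts['w'] = 8 → {'a': 2, 'x': 9, 'p': 3, 'w': 8}
del 'p' → {'a': 2, 'x': 9, 'w': 8}
counts['x'] = 9+4 = 13 → {'a': 2, 'x': 13, 'w': 8}
sum of values = 23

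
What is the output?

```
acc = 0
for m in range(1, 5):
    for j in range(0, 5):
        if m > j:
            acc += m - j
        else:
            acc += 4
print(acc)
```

m=1,j=0: 1>0, acc = 0+1 = 1
m=1,j=1: not 1>1, acc = 1+4 = 5
m=1,j=2: not 1>2, acc = 5+4 = 9
m=1,j=3: not 1>3, acc = 9+4 = 13
m=1,j=4: not 1>4, acc = 13+4 = 17
m=2,j=0: 2>0, acc = 17+2 = 19
m=2,j=1: 2>1, acc = 19+1 = 20
m=2,j=2: not 2>2, acc = 20+4 = 24
m=2,j=3: not 2>3, acc = 24+4 = 28
m=2,j=4: not 2>4, acc = 28+4 = 32
m=3,j=0: 3>0, acc = 32+3 = 35
m=3,j=1: 3>1, acc = 35+2 = 37
m=3,j=2: 3>2, acc = 37+1 = 38
m=3,j=3: not 3>3, acc = 38+4 = 42
m=3,j=4: not 3>4, acc = 42+4 = 46
m=4,j=0: 4>0, acc = 46+4 = 50
m=4,j=1: 4>1, acc = 50+3 = 53
m=4,j=2: 4>2, acc = 53+2 = 55
m=4,j=3: 4>3, acc = 55+1 = 56
m=4,j=4: not 4>4, acc = 56+4 = 60

60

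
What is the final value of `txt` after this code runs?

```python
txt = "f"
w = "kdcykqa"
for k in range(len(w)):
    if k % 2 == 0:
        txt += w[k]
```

'fkcka'

k=0: add 'k' → 'fk'
k=1: skip
k=2: add 'c' → 'fkc'
k=3: skip
k=4: add 'k' → 'fkck'
k=5: skip
k=6: add 'a' → 'fkcka'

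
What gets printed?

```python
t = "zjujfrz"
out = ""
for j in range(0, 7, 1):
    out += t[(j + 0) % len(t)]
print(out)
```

j=0: add t[0]='z' → 'z'
j=1: add t[1]='j' → 'zj'
j=2: add t[2]='u' → 'zju'
j=3: add t[3]='j' → 'zjuj'
j=4: add t[4]='f' → 'zjujf'
j=5: add t[5]='r' → 'zjujfr'
j=6: add t[6]='z' → 'zjujfrz'

zjujfrz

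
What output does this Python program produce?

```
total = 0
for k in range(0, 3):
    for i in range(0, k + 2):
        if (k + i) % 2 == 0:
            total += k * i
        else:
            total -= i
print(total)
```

k=0,i=0: even sum, total = 0+0 = 0
k=0,i=1: odd sum, total = 0-1 = -1
k=1,i=0: odd sum, total = (-1)-0 = -1
k=1,i=1: even sum, total = (-1)+1 = 0
k=1,i=2: odd sum, total = 0-2 = -2
k=2,i=0: even sum, total = (-2)+0 = -2
k=2,i=1: odd sum, total = (-2)-1 = -3
k=2,i=2: even sum, total = (-3)+4 = 1
k=2,i=3: odd sum, total = 1-3 = -2

-2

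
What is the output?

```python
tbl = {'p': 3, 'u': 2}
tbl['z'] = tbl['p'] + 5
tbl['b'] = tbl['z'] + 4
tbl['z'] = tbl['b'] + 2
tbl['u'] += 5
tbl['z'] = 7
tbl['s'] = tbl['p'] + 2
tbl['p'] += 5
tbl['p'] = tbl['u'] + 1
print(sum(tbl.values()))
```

39

tbl['z'] = tbl['p']+5 = 8 → {'p': 3, 'u': 2, 'z': 8}
tbl['b'] = tbl['z']+4 = 12 → {'p': 3, 'u': 2, 'z': 8, 'b': 12}
tbl['z'] = tbl['b']+2 = 14 → {'p': 3, 'u': 2, 'z': 14, 'b': 12}
tbl['u'] = 2+5 = 7 → {'p': 3, 'u': 7, 'z': 14, 'b': 12}
tbl['z'] = 7 → {'p': 3, 'u': 7, 'z': 7, 'b': 12}
tbl['s'] = tbl['p']+2 = 5 → {'p': 3, 'u': 7, 'z': 7, 'b': 12, 's': 5}
tbl['p'] = 3+5 = 8 → {'p': 8, 'u': 7, 'z': 7, 'b': 12, 's': 5}
tbl['p'] = tbl['u']+1 = 8 → {'p': 8, 'u': 7, 'z': 7, 'b': 12, 's': 5}
sum of values = 39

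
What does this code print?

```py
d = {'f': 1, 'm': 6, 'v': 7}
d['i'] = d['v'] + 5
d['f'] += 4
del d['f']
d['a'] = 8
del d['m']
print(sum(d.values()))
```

d['i'] = d['v']+5 = 12 → {'f': 1, 'm': 6, 'v': 7, 'i': 12}
d['f'] = 1+4 = 5 → {'f': 5, 'm': 6, 'v': 7, 'i': 12}
del 'f' → {'m': 6, 'v': 7, 'i': 12}
d['a'] = 8 → {'m': 6, 'v': 7, 'i': 12, 'a': 8}
del 'm' → {'v': 7, 'i': 12, 'a': 8}
sum of values = 27

27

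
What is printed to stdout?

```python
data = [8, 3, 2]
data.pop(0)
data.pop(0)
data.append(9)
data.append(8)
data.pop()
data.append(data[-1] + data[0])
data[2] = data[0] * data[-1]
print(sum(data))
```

33

pop(0) removes 8 → [3, 2]
pop(0) removes 3 → [2]
append 9 → [2, 9]
append 8 → [2, 9, 8]
pop() removes 8 → [2, 9]
append data[-1]+data[0] = 9+2 = 11 → [2, 9, 11]
data[2] = data[0]*data[-1] = 2*11 = 22 → [2, 9, 22]
sum = 33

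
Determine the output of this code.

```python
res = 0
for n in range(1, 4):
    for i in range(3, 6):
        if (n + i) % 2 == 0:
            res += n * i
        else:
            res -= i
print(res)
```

n=1,i=3: even sum, res = 0+3 = 3
n=1,i=4: odd sum, res = 3-4 = -1
n=1,i=5: even sum, res = (-1)+5 = 4
n=2,i=3: odd sum, res = 4-3 = 1
n=2,i=4: even sum, res = 1+8 = 9
n=2,i=5: odd sum, res = 9-5 = 4
n=3,i=3: even sum, res = 4+9 = 13
n=3,i=4: odd sum, res = 13-4 = 9
n=3,i=5: even sum, res = 9+15 = 24

24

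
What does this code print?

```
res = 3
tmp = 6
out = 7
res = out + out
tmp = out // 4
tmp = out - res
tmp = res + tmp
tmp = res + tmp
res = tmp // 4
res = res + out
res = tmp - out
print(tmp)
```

21

res = 7+7 = 14
tmp = 7//4 = 1
tmp = 7-14 = -7
tmp = 14+(-7) = 7
tmp = 14+7 = 21
res = 21//4 = 5
res = 5+7 = 12
res = 21-7 = 14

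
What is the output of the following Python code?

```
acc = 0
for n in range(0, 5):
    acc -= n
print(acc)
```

n=0: acc = 0-0 = 0
n=1: acc = 0-1 = -1
n=2: acc = (-1)-2 = -3
n=3: acc = (-3)-3 = -6
n=4: acc = (-6)-4 = -10

-10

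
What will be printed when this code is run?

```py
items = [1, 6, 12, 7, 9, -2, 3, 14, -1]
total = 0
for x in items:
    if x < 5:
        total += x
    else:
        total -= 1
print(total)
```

x=1: <5, total = 0+1 = 1
x=6: not <5, total = 1-1 = 0
x=12: not <5, total = 0-1 = -1
x=7: not <5, total = (-1)-1 = -2
x=9: not <5, total = (-2)-1 = -3
x=-2: <5, total = (-3)+(-2) = -5
x=3: <5, total = (-5)+3 = -2
x=14: not <5, total = (-2)-1 = -3
x=-1: <5, total = (-3)+(-1) = -4

-4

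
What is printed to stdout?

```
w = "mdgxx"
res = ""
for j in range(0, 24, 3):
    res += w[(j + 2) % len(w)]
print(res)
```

gmxdxgmx

j=0: add w[2]='g' → 'g'
j=3: add w[0]='m' → 'gm'
j=6: add w[3]='x' → 'gmx'
j=9: add w[1]='d' → 'gmxd'
j=12: add w[4]='x' → 'gmxdx'
j=15: add w[2]='g' → 'gmxdxg'
j=18: add w[0]='m' → 'gmxdxgm'
j=21: add w[3]='x' → 'gmxdxgmx'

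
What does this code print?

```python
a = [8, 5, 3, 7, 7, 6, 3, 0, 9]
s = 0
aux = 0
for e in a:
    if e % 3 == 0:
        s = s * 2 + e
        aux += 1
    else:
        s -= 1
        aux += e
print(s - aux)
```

e=8: not %3==0, s = 0-1 = -1; aux=8
e=5: not %3==0, s = (-1)-1 = -2; aux=13
e=3: %3==0, s = (-2)*2+3 = -1; aux=14
e=7: not %3==0, s = (-1)-1 = -2; aux=21
e=7: not %3==0, s = (-2)-1 = -3; aux=28
e=6: %3==0, s = (-3)*2+6 = 0; aux=29
e=3: %3==0, s = 0*2+3 = 3; aux=30
e=0: %3==0, s = 3*2+0 = 6; aux=31
e=9: %3==0, s = 6*2+9 = 21; aux=32
s-aux = 21-32 = -11

-11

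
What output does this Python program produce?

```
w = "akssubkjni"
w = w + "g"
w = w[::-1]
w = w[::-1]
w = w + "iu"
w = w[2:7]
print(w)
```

+ 'g' → 'akssubkjnig'
reverse → 'ginjkbusska'
reverse → 'akssubkjnig'
+ 'iu' → 'akssubkjnigiu'
slice [2:7] → 'ssubk'

ssubk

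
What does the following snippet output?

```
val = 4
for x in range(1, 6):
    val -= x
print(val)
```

-11

x=1: val = 4-1 = 3
x=2: val = 3-2 = 1
x=3: val = 1-3 = -2
x=4: val = (-2)-4 = -6
x=5: val = (-6)-5 = -11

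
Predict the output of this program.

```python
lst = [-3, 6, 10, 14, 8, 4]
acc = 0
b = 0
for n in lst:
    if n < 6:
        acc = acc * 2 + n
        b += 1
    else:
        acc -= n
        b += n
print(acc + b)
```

-38

n=-3: <6, acc = 0*2+(-3) = -3; b=1
n=6: not <6, acc = (-3)-6 = -9; b=7
n=10: not <6, acc = (-9)-10 = -19; b=17
n=14: not <6, acc = (-19)-14 = -33; b=31
n=8: not <6, acc = (-33)-8 = -41; b=39
n=4: <6, acc = (-41)*2+4 = -78; b=40
acc+b = (-78)+40 = -38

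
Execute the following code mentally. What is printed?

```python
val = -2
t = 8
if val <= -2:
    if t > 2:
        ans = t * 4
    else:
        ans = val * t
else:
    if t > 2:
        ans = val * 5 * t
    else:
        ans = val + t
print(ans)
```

val=-2, t=8
val <= -2 is True; t > 2 is True
→ ans = t * 4 = 32

32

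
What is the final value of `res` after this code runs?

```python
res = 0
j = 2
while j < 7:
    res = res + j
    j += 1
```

j=2: res = 0+2 = 2
j=3: res = 2+3 = 5
j=4: res = 5+4 = 9
j=5: res = 9+5 = 14
j=6: res = 14+6 = 20

20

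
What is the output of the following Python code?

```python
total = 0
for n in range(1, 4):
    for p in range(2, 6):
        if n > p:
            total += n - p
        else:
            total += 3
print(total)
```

n=1,p=2: not 1>2, total = 0+3 = 3
n=1,p=3: not 1>3, total = 3+3 = 6
n=1,p=4: not 1>4, total = 6+3 = 9
n=1,p=5: not 1>5, total = 9+3 = 12
n=2,p=2: not 2>2, total = 12+3 = 15
n=2,p=3: not 2>3, total = 15+3 = 18
n=2,p=4: not 2>4, total = 18+3 = 21
n=2,p=5: not 2>5, total = 21+3 = 24
n=3,p=2: 3>2, total = 24+1 = 25
n=3,p=3: not 3>3, total = 25+3 = 28
n=3,p=4: not 3>4, total = 28+3 = 31
n=3,p=5: not 3>5, total = 31+3 = 34

34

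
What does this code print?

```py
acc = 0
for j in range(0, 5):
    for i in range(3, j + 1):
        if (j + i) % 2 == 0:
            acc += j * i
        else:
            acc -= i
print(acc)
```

j=3,i=3: even sum, acc = 0+9 = 9
j=4,i=3: odd sum, acc = 9-3 = 6
j=4,i=4: even sum, acc = 6+16 = 22

22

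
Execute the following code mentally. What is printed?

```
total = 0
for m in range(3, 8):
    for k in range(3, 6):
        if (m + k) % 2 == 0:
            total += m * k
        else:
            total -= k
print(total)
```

m=3,k=3: even sum, total = 0+9 = 9
m=3,k=4: odd sum, total = 9-4 = 5
m=3,k=5: even sum, total = 5+15 = 20
m=4,k=3: odd sum, total = 20-3 = 17
m=4,k=4: even sum, total = 17+16 = 33
m=4,k=5: odd sum, total = 33-5 = 28
m=5,k=3: even sum, total = 28+15 = 43
m=5,k=4: odd sum, total = 43-4 = 39
m=5,k=5: even sum, total = 39+25 = 64
m=6,k=3: odd sum, total = 64-3 = 61
m=6,k=4: even sum, total = 61+24 = 85
m=6,k=5: odd sum, total = 85-5 = 80
m=7,k=3: even sum, total = 80+21 = 101
m=7,k=4: odd sum, total = 101-4 = 97
m=7,k=5: even sum, total = 97+35 = 132

132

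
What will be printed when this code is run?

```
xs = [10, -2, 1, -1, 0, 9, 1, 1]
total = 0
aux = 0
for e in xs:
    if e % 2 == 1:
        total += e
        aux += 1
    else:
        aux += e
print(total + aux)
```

24

e=10: not odd; aux=10
e=-2: not odd; aux=8
e=1: odd, total = 0+1 = 1; aux=9
e=-1: odd, total = 1+(-1) = 0; aux=10
e=0: not odd; aux=10
e=9: odd, total = 0+9 = 9; aux=11
e=1: odd, total = 9+1 = 10; aux=12
e=1: odd, total = 10+1 = 11; aux=13
total+aux = 11+13 = 24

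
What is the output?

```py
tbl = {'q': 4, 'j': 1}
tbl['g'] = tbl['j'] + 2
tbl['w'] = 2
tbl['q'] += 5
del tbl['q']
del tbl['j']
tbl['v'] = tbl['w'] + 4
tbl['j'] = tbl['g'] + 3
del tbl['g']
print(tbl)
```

tbl['g'] = tbl['j']+2 = 3 → {'q': 4, 'j': 1, 'g': 3}
tbl['w'] = 2 → {'q': 4, 'j': 1, 'g': 3, 'w': 2}
tbl['q'] = 4+5 = 9 → {'q': 9, 'j': 1, 'g': 3, 'w': 2}
del 'q' → {'j': 1, 'g': 3, 'w': 2}
del 'j' → {'g': 3, 'w': 2}
tbl['v'] = tbl['w']+4 = 6 → {'g': 3, 'w': 2, 'v': 6}
tbl['j'] = tbl['g']+3 = 6 → {'g': 3, 'w': 2, 'v': 6, 'j': 6}
del 'g' → {'w': 2, 'v': 6, 'j': 6}

{'w': 2, 'v': 6, 'j': 6}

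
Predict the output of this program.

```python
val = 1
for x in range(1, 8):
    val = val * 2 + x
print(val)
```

x=1: val = 1*2+1 = 3
x=2: val = 3*2+2 = 8
x=3: val = 8*2+3 = 19
x=4: val = 19*2+4 = 42
x=5: val = 42*2+5 = 89
x=6: val = 89*2+6 = 184
x=7: val = 184*2+7 = 375

375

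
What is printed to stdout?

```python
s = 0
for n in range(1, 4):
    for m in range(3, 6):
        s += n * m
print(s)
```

n=1,m=3: s = 0+3 = 3
n=1,m=4: s = 3+4 = 7
n=1,m=5: s = 7+5 = 12
n=2,m=3: s = 12+6 = 18
n=2,m=4: s = 18+8 = 26
n=2,m=5: s = 26+10 = 36
n=3,m=3: s = 36+9 = 45
n=3,m=4: s = 45+12 = 57
n=3,m=5: s = 57+15 = 72

72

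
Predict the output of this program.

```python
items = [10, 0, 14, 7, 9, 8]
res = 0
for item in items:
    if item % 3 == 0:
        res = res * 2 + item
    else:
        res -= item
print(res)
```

item=10: not %3==0, res = 0-10 = -10
item=0: %3==0, res = (-10)*2+0 = -20
item=14: not %3==0, res = (-20)-14 = -34
item=7: not %3==0, res = (-34)-7 = -41
item=9: %3==0, res = (-41)*2+9 = -73
item=8: not %3==0, res = (-73)-8 = -81

-81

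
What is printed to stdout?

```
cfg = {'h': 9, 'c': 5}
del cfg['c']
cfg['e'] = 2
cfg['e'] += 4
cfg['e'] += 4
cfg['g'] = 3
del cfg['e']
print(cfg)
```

del 'c' → {'h': 9}
cfg['e'] = 2 → {'h': 9, 'e': 2}
cfg['e'] = 2+4 = 6 → {'h': 9, 'e': 6}
cfg['e'] = 6+4 = 10 → {'h': 9, 'e': 10}
cfg['g'] = 3 → {'h': 9, 'e': 10, 'g': 3}
del 'e' → {'h': 9, 'g': 3}

{'h': 9, 'g': 3}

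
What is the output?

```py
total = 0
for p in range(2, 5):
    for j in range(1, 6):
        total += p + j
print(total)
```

90

p=2,j=1: total = 0+3 = 3
p=2,j=2: total = 3+4 = 7
p=2,j=3: total = 7+5 = 12
p=2,j=4: total = 12+6 = 18
p=2,j=5: total = 18+7 = 25
p=3,j=1: total = 25+4 = 29
p=3,j=2: total = 29+5 = 34
p=3,j=3: total = 34+6 = 40
p=3,j=4: total = 40+7 = 47
p=3,j=5: total = 47+8 = 55
p=4,j=1: total = 55+5 = 60
p=4,j=2: total = 60+6 = 66
p=4,j=3: total = 66+7 = 73
p=4,j=4: total = 73+8 = 81
p=4,j=5: total = 81+9 = 90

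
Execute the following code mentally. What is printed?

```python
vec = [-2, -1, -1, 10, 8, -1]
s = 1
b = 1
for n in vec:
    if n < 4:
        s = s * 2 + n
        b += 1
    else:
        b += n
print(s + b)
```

n=-2: <4, s = 1*2+(-2) = 0; b=2
n=-1: <4, s = 0*2+(-1) = -1; b=3
n=-1: <4, s = (-1)*2+(-1) = -3; b=4
n=10: not <4; b=14
n=8: not <4; b=22
n=-1: <4, s = (-3)*2+(-1) = -7; b=23
s+b = (-7)+23 = 16

16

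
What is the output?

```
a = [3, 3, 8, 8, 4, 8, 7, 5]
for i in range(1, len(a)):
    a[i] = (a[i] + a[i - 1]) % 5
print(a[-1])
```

i=1: a[1] = (3+3)%5 = 1 → [3, 1, 8, 8, 4, 8, 7, 5]
i=2: a[2] = (8+1)%5 = 4 → [3, 1, 4, 8, 4, 8, 7, 5]
i=3: a[3] = (8+4)%5 = 2 → [3, 1, 4, 2, 4, 8, 7, 5]
i=4: a[4] = (4+2)%5 = 1 → [3, 1, 4, 2, 1, 8, 7, 5]
i=5: a[5] = (8+1)%5 = 4 → [3, 1, 4, 2, 1, 4, 7, 5]
i=6: a[6] = (7+4)%5 = 1 → [3, 1, 4, 2, 1, 4, 1, 5]
i=7: a[7] = (5+1)%5 = 1 → [3, 1, 4, 2, 1, 4, 1, 1]

1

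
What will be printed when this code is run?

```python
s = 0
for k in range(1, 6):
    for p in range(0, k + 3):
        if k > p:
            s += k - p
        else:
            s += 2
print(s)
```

k=1,p=0: 1>0, s = 0+1 = 1
k=1,p=1: not 1>1, s = 1+2 = 3
k=1,p=2: not 1>2, s = 3+2 = 5
k=1,p=3: not 1>3, s = 5+2 = 7
k=2,p=0: 2>0, s = 7+2 = 9
k=2,p=1: 2>1, s = 9+1 = 10
k=2,p=2: not 2>2, s = 10+2 = 12
k=2,p=3: not 2>3, s = 12+2 = 14
k=2,p=4: not 2>4, s = 14+2 = 16
k=3,p=0: 3>0, s = 16+3 = 19
k=3,p=1: 3>1, s = 19+2 = 21
k=3,p=2: 3>2, s = 21+1 = 22
k=3,p=3: not 3>3, s = 22+2 = 24
k=3,p=4: not 3>4, s = 24+2 = 26
k=3,p=5: not 3>5, s = 26+2 = 28
k=4,p=0: 4>0, s = 28+4 = 32
k=4,p=1: 4>1, s = 32+3 = 35
k=4,p=2: 4>2, s = 35+2 = 37
k=4,p=3: 4>3, s = 37+1 = 38
k=4,p=4: not 4>4, s = 38+2 = 40
k=4,p=5: not 4>5, s = 40+2 = 42
k=4,p=6: not 4>6, s = 42+2 = 44
k=5,p=0: 5>0, s = 44+5 = 49
k=5,p=1: 5>1, s = 49+4 = 53
k=5,p=2: 5>2, s = 53+3 = 56
k=5,p=3: 5>3, s = 56+2 = 58
k=5,p=4: 5>4, s = 58+1 = 59
k=5,p=5: not 5>5, s = 59+2 = 61
k=5,p=6: not 5>6, s = 61+2 = 63
k=5,p=7: not 5>7, s = 63+2 = 65

65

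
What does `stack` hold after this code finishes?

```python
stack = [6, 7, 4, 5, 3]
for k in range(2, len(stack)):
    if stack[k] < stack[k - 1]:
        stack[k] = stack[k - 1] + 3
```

[6, 7, 10, 13, 16]

k=2: 4<7, stack[2] = 7+3 = 10 → [6, 7, 10, 5, 3]
k=3: 5<10, stack[3] = 10+3 = 13 → [6, 7, 10, 13, 3]
k=4: 3<13, stack[4] = 13+3 = 16 → [6, 7, 10, 13, 16]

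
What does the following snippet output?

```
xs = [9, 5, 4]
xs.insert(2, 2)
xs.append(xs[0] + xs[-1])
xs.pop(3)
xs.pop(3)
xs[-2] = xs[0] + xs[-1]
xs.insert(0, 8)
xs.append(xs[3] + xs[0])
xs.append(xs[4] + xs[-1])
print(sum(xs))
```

insert 2 at 2 → [9, 5, 2, 4]
append xs[0]+xs[-1] = 9+4 = 13 → [9, 5, 2, 4, 13]
pop(3) removes 4 → [9, 5, 2, 13]
pop(3) removes 13 → [9, 5, 2]
xs[-2] = xs[0]+xs[-1] = 9+2 = 11 → [9, 11, 2]
insert 8 at 0 → [8, 9, 11, 2]
append xs[3]+xs[0] = 2+8 = 10 → [8, 9, 11, 2, 10]
append xs[4]+xs[-1] = 10+10 = 20 → [8, 9, 11, 2, 10, 20]
sum = 60

60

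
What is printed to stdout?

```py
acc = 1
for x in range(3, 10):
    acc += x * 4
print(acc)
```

x=3: acc = 1+3*4 = 13
x=4: acc = 13+4*4 = 29
x=5: acc = 29+5*4 = 49
x=6: acc = 49+6*4 = 73
x=7: acc = 73+7*4 = 101
x=8: acc = 101+8*4 = 133
x=9: acc = 133+9*4 = 169

169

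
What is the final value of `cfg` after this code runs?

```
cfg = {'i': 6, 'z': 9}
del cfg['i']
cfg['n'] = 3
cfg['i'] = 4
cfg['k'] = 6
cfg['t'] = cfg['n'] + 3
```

{'z': 9, 'n': 3, 'i': 4, 'k': 6, 't': 6}

del 'i' → {'z': 9}
cfg['n'] = 3 → {'z': 9, 'n': 3}
cfg['i'] = 4 → {'z': 9, 'n': 3, 'i': 4}
cfg['k'] = 6 → {'z': 9, 'n': 3, 'i': 4, 'k': 6}
cfg['t'] = cfg['n']+3 = 6 → {'z': 9, 'n': 3, 'i': 4, 'k': 6, 't': 6}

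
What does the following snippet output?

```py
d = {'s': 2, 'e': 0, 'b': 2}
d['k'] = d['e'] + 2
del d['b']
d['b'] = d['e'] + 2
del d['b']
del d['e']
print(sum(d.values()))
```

4

d['k'] = d['e']+2 = 2 → {'s': 2, 'e': 0, 'b': 2, 'k': 2}
del 'b' → {'s': 2, 'e': 0, 'k': 2}
d['b'] = d['e']+2 = 2 → {'s': 2, 'e': 0, 'k': 2, 'b': 2}
del 'b' → {'s': 2, 'e': 0, 'k': 2}
del 'e' → {'s': 2, 'k': 2}
sum of values = 4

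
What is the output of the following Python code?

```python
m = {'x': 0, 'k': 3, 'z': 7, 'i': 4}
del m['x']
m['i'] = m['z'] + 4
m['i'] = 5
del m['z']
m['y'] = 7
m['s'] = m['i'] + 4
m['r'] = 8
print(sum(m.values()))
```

32

del 'x' → {'k': 3, 'z': 7, 'i': 4}
m['i'] = m['z']+4 = 11 → {'k': 3, 'z': 7, 'i': 11}
m['i'] = 5 → {'k': 3, 'z': 7, 'i': 5}
del 'z' → {'k': 3, 'i': 5}
m['y'] = 7 → {'k': 3, 'i': 5, 'y': 7}
m['s'] = m['i']+4 = 9 → {'k': 3, 'i': 5, 'y': 7, 's': 9}
m['r'] = 8 → {'k': 3, 'i': 5, 'y': 7, 's': 9, 'r': 8}
sum of values = 32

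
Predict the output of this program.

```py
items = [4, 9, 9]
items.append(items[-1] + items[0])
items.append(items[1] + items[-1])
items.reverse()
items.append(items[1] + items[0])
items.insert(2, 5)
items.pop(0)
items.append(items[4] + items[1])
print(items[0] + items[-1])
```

append items[-1]+items[0] = 9+4 = 13 → [4, 9, 9, 13]
append items[1]+items[-1] = 9+13 = 22 → [4, 9, 9, 13, 22]
reverse → [22, 13, 9, 9, 4]
append items[1]+items[0] = 13+22 = 35 → [22, 13, 9, 9, 4, 35]
insert 5 at 2 → [22, 13, 5, 9, 9, 4, 35]
pop(0) removes 22 → [13, 5, 9, 9, 4, 35]
append items[4]+items[1] = 4+5 = 9 → [13, 5, 9, 9, 4, 35, 9]
items[0]+items[-1] = 13+9 = 22

22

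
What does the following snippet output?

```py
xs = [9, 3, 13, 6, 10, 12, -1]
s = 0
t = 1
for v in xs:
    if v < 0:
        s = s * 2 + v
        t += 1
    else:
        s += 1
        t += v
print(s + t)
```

66

v=9: not <0, s = 0+1 = 1; t=10
v=3: not <0, s = 1+1 = 2; t=13
v=13: not <0, s = 2+1 = 3; t=26
v=6: not <0, s = 3+1 = 4; t=32
v=10: not <0, s = 4+1 = 5; t=42
v=12: not <0, s = 5+1 = 6; t=54
v=-1: <0, s = 6*2+(-1) = 11; t=55
s+t = 11+55 = 66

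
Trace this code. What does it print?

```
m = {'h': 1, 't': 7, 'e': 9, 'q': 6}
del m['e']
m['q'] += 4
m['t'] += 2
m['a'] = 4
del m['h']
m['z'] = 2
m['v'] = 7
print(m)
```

del 'e' → {'h': 1, 't': 7, 'q': 6}
m['q'] = 6+4 = 10 → {'h': 1, 't': 7, 'q': 10}
m['t'] = 7+2 = 9 → {'h': 1, 't': 9, 'q': 10}
m['a'] = 4 → {'h': 1, 't': 9, 'q': 10, 'a': 4}
del 'h' → {'t': 9, 'q': 10, 'a': 4}
m['z'] = 2 → {'t': 9, 'q': 10, 'a': 4, 'z': 2}
m['v'] = 7 → {'t': 9, 'q': 10, 'a': 4, 'z': 2, 'v': 7}

{'t': 9, 'q': 10, 'a': 4, 'z': 2, 'v': 7}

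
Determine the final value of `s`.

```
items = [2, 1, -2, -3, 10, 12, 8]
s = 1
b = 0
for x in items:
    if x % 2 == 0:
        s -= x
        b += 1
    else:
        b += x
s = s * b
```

-87

x=2: even, s = 1-2 = -1; b=1
x=1: not even; b=2
x=-2: even, s = (-1)-(-2) = 1; b=3
x=-3: not even; b=0
x=10: even, s = 1-10 = -9; b=1
x=12: even, s = (-9)-12 = -21; b=2
x=8: even, s = (-21)-8 = -29; b=3
s*b = (-29)*3 = -87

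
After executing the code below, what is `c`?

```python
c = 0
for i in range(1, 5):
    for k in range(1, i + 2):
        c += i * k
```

105

i=1,k=1: c = 0+1 = 1
i=1,k=2: c = 1+2 = 3
i=2,k=1: c = 3+2 = 5
i=2,k=2: c = 5+4 = 9
i=2,k=3: c = 9+6 = 15
i=3,k=1: c = 15+3 = 18
i=3,k=2: c = 18+6 = 24
i=3,k=3: c = 24+9 = 33
i=3,k=4: c = 33+12 = 45
i=4,k=1: c = 45+4 = 49
i=4,k=2: c = 49+8 = 57
i=4,k=3: c = 57+12 = 69
i=4,k=4: c = 69+16 = 85
i=4,k=5: c = 85+20 = 105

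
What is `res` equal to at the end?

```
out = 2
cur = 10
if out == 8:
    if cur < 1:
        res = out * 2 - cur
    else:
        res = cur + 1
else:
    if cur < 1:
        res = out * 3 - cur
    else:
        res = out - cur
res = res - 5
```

-13

out=2, cur=10
out == 8 is False; cur < 1 is False
→ res = out - cur = -8
res = (-8)-5 = -13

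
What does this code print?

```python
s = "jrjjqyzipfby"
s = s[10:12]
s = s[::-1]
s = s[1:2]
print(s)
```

slice [10:12] → 'by'
reverse → 'yb'
slice [1:2] → 'b'

b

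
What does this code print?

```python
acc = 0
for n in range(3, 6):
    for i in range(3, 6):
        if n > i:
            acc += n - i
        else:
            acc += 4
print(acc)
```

28

n=3,i=3: not 3>3, acc = 0+4 = 4
n=3,i=4: not 3>4, acc = 4+4 = 8
n=3,i=5: not 3>5, acc = 8+4 = 12
n=4,i=3: 4>3, acc = 12+1 = 13
n=4,i=4: not 4>4, acc = 13+4 = 17
n=4,i=5: not 4>5, acc = 17+4 = 21
n=5,i=3: 5>3, acc = 21+2 = 23
n=5,i=4: 5>4, acc = 23+1 = 24
n=5,i=5: not 5>5, acc = 24+4 = 28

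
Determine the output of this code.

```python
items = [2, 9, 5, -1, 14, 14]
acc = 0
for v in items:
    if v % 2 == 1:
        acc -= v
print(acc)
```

v=2: not odd
v=9: odd, acc = 0-9 = -9
v=5: odd, acc = (-9)-5 = -14
v=-1: odd, acc = (-14)-(-1) = -13
v=14: not odd
v=14: not odd

-13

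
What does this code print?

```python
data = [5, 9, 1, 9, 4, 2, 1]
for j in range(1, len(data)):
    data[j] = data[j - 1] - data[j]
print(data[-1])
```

j=1: data[1] = 5-9 = -4 → [5, -4, 1, 9, 4, 2, 1]
j=2: data[2] = (-4)-1 = -5 → [5, -4, -5, 9, 4, 2, 1]
j=3: data[3] = (-5)-9 = -14 → [5, -4, -5, -14, 4, 2, 1]
j=4: data[4] = (-14)-4 = -18 → [5, -4, -5, -14, -18, 2, 1]
j=5: data[5] = (-18)-2 = -20 → [5, -4, -5, -14, -18, -20, 1]
j=6: data[6] = (-20)-1 = -21 → [5, -4, -5, -14, -18, -20, -21]

-21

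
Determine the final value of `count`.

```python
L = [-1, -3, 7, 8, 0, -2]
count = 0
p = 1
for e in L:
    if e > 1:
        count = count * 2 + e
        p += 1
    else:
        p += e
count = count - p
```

e=-1: not >1; p=0
e=-3: not >1; p=-3
e=7: >1, count = 0*2+7 = 7; p=-2
e=8: >1, count = 7*2+8 = 22; p=-1
e=0: not >1; p=-1
e=-2: not >1; p=-3
count-p = 22-(-3) = 25

25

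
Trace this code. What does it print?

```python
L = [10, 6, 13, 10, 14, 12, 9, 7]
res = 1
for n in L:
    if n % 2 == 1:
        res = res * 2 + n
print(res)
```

85

n=10: not odd
n=6: not odd
n=13: odd, res = 1*2+13 = 15
n=10: not odd
n=14: not odd
n=12: not odd
n=9: odd, res = 15*2+9 = 39
n=7: odd, res = 39*2+7 = 85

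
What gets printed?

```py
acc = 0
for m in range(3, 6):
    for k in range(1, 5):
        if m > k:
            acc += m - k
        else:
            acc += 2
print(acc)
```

25

m=3,k=1: 3>1, acc = 0+2 = 2
m=3,k=2: 3>2, acc = 2+1 = 3
m=3,k=3: not 3>3, acc = 3+2 = 5
m=3,k=4: not 3>4, acc = 5+2 = 7
m=4,k=1: 4>1, acc = 7+3 = 10
m=4,k=2: 4>2, acc = 10+2 = 12
m=4,k=3: 4>3, acc = 12+1 = 13
m=4,k=4: not 4>4, acc = 13+2 = 15
m=5,k=1: 5>1, acc = 15+4 = 19
m=5,k=2: 5>2, acc = 19+3 = 22
m=5,k=3: 5>3, acc = 22+2 = 24
m=5,k=4: 5>4, acc = 24+1 = 25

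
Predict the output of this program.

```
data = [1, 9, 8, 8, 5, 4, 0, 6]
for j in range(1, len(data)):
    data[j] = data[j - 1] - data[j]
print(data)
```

[1, -8, -16, -24, -29, -33, -33, -39]

j=1: data[1] = 1-9 = -8 → [1, -8, 8, 8, 5, 4, 0, 6]
j=2: data[2] = (-8)-8 = -16 → [1, -8, -16, 8, 5, 4, 0, 6]
j=3: data[3] = (-16)-8 = -24 → [1, -8, -16, -24, 5, 4, 0, 6]
j=4: data[4] = (-24)-5 = -29 → [1, -8, -16, -24, -29, 4, 0, 6]
j=5: data[5] = (-29)-4 = -33 → [1, -8, -16, -24, -29, -33, 0, 6]
j=6: data[6] = (-33)-0 = -33 → [1, -8, -16, -24, -29, -33, -33, 6]
j=7: data[7] = (-33)-6 = -39 → [1, -8, -16, -24, -29, -33, -33, -39]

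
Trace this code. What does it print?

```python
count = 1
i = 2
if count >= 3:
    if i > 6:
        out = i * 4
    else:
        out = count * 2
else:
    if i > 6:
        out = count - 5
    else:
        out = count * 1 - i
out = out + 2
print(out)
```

count=1, i=2
count >= 3 is False; i > 6 is False
→ out = count * 1 - i = -1
out = (-1)+2 = 1

1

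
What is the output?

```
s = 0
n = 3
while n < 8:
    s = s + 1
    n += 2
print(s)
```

n=3: s = 0+1 = 1
n=5: s = 1+1 = 2
n=7: s = 2+1 = 3

3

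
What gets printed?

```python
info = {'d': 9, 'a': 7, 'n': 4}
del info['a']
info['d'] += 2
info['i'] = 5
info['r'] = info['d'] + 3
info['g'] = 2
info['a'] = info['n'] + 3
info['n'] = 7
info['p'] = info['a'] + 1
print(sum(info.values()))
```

54

del 'a' → {'d': 9, 'n': 4}
info['d'] = 9+2 = 11 → {'d': 11, 'n': 4}
info['i'] = 5 → {'d': 11, 'n': 4, 'i': 5}
info['r'] = info['d']+3 = 14 → {'d': 11, 'n': 4, 'i': 5, 'r': 14}
info['g'] = 2 → {'d': 11, 'n': 4, 'i': 5, 'r': 14, 'g': 2}
info['a'] = info['n']+3 = 7 → {'d': 11, 'n': 4, 'i': 5, 'r': 14, 'g': 2, 'a': 7}
info['n'] = 7 → {'d': 11, 'n': 7, 'i': 5, 'r': 14, 'g': 2, 'a': 7}
info['p'] = info['a']+1 = 8 → {'d': 11, 'n': 7, 'i': 5, 'r': 14, 'g': 2, 'a': 7, 'p': 8}
sum of values = 54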